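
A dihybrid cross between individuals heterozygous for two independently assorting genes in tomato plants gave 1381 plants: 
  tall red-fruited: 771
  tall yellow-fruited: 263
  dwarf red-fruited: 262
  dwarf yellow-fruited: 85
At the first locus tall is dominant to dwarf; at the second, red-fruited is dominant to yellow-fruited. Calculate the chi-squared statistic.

A dihybrid F₂ with independent assortment and complete dominance at both loci gives a 9:3:3:1 phenotypic ratio.
Under the 9:3:3:1 hypothesis (Σ ratio = 16, N = 1381):
  tall red-fruited: 1381 × 9/16 = 776.8125
  tall yellow-fruited: 1381 × 3/16 = 258.9375
  dwarf red-fruited: 1381 × 3/16 = 258.9375
  dwarf yellow-fruited: 1381 × 1/16 = 86.3125
χ² = Σ (O − E)² / E
  tall red-fruited: (771 − 776.8125)² / 776.8125 = 0.0435
  tall yellow-fruited: (263 − 258.9375)² / 258.9375 = 0.0637
  dwarf red-fruited: (262 − 258.9375)² / 258.9375 = 0.0362
  dwarf yellow-fruited: (85 − 86.3125)² / 86.3125 = 0.0200
χ² = 0.0435 + 0.0637 + 0.0362 + 0.0200 = 0.1634 ≈ 0.163

0.163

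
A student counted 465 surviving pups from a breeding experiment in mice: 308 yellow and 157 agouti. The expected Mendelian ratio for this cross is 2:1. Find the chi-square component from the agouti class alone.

0.026

Under the 2:1 hypothesis (Σ ratio = 3, N = 465):
  yellow: 465 × 2/3 = 310
  agouti: 465 × 1/3 = 155
Contribution of agouti: (157 − 155)² / 155 = 0.0258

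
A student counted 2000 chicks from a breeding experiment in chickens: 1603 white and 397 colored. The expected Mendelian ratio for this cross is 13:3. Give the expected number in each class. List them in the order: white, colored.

1625, 375

Expected counts for N = 2000 under a 13:3 ratio (total parts = 16):
  white: 2000 × 13/16 = 1625
  colored: 2000 × 3/16 = 375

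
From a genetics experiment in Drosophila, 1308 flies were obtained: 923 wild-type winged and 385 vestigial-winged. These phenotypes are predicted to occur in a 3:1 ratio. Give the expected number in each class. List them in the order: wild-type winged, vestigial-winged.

981, 327

Total ratio parts = 4. Expected numbers out of 1308:
  wild-type winged: 1308 × 3/4 = 981
  vestigial-winged: 1308 × 1/4 = 327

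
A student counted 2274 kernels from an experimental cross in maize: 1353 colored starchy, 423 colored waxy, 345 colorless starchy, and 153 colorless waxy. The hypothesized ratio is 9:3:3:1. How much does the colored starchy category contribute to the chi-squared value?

4.267

Expected counts for N = 2274 under a 9:3:3:1 ratio (total parts = 16):
  colored starchy: 2274 × 9/16 = 1279.125
  colored waxy: 2274 × 3/16 = 426.375
  colorless starchy: 2274 × 3/16 = 426.375
  colorless waxy: 2274 × 1/16 = 142.125
Contribution of colored starchy: (1353 − 1279.125)² / 1279.125 = 4.2666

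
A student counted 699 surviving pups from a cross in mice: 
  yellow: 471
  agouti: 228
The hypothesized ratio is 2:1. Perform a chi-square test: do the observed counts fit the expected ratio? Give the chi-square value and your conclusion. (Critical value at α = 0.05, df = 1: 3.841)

0.161; consistent

The 2:1 ratio has 3 parts, so with N = 699 the expected counts are:
  yellow: 699 × 2/3 = 466
  agouti: 699 × 1/3 = 233
χ² = Σ (O − E)² / E
  yellow: (471 − 466)² / 466 = 0.0536
  agouti: (228 − 233)² / 233 = 0.1073
χ² = 0.0536 + 0.1073 = 0.1609 ≈ 0.161
Degrees of freedom = 2 − 1 = 1; critical value at α = 0.05 is 3.841.
Since 0.161 < 3.841, we fail to reject the null hypothesis — the data are consistent with the 2:1 ratio.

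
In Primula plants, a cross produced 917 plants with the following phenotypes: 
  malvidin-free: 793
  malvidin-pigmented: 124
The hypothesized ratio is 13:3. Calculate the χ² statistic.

16.450

Under the 13:3 hypothesis (Σ ratio = 16, N = 917):
  malvidin-free: 917 × 13/16 = 745.0625
  malvidin-pigmented: 917 × 3/16 = 171.9375
χ² = Σ (O − E)² / E
  malvidin-free: (793 − 745.0625)² / 745.0625 = 3.0843
  malvidin-pigmented: (124 − 171.9375)² / 171.9375 = 13.3653
χ² = 3.0843 + 13.3653 = 16.4496 ≈ 16.450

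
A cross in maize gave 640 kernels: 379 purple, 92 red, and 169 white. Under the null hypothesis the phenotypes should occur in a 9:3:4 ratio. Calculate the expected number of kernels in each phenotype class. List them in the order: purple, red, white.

360, 120, 160

Total ratio parts = 16. Expected numbers out of 640:
  purple: 640 × 9/16 = 360
  red: 640 × 3/16 = 120
  white: 640 × 4/16 = 160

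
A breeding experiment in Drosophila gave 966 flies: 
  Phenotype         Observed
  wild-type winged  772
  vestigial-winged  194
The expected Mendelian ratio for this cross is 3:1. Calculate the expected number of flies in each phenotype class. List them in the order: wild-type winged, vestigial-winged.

724.5, 241.5

Expected counts for N = 966 under a 3:1 ratio (total parts = 4):
  wild-type winged: 966 × 3/4 = 724.5
  vestigial-winged: 966 × 1/4 = 241.5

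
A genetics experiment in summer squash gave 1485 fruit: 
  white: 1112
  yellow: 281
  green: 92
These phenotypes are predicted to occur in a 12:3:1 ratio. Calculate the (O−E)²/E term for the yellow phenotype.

0.024

Total ratio parts = 16. Expected numbers out of 1485:
  white: 1485 × 12/16 = 1113.75
  yellow: 1485 × 3/16 = 278.4375
  green: 1485 × 1/16 = 92.8125
Contribution of yellow: (281 − 278.4375)² / 278.4375 = 0.0236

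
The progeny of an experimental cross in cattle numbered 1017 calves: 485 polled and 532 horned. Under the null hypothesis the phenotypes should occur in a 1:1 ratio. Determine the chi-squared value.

Total ratio parts = 2. Expected numbers out of 1017:
  polled: 1017 × 1/2 = 508.5
  horned: 1017 × 1/2 = 508.5
χ² = Σ (O − E)² / E
  polled: (485 − 508.5)² / 508.5 = 1.0860
  horned: (532 − 508.5)² / 508.5 = 1.0860
χ² = 1.0860 + 1.0860 = 2.172

2.172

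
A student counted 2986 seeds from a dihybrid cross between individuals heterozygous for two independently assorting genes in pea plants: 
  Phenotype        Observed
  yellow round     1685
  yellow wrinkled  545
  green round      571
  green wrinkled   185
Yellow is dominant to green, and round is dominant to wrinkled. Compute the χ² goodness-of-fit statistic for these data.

0.648

A dihybrid F₂ with independent assortment and complete dominance at both loci gives a 9:3:3:1 phenotypic ratio.
Expected counts for N = 2986 under a 9:3:3:1 ratio (total parts = 16):
  yellow round: 2986 × 9/16 = 1679.625
  yellow wrinkled: 2986 × 3/16 = 559.875
  green round: 2986 × 3/16 = 559.875
  green wrinkled: 2986 × 1/16 = 186.625
χ² = Σ (O − E)² / E
  yellow round: (1685 − 1679.625)² / 1679.625 = 0.0172
  yellow wrinkled: (545 − 559.875)² / 559.875 = 0.3952
  green round: (571 − 559.875)² / 559.875 = 0.2211
  green wrinkled: (185 − 186.625)² / 186.625 = 0.0141
χ² = 0.0172 + 0.3952 + 0.2211 + 0.0141 = 0.6476 ≈ 0.648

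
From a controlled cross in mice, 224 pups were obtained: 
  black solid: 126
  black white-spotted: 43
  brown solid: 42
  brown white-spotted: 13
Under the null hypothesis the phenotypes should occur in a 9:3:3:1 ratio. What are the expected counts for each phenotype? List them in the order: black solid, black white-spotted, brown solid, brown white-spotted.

126, 42, 42, 14

Expected counts for N = 224 under a 9:3:3:1 ratio (total parts = 16):
  black solid: 224 × 9/16 = 126
  black white-spotted: 224 × 3/16 = 42
  brown solid: 224 × 3/16 = 42
  brown white-spotted: 224 × 1/16 = 14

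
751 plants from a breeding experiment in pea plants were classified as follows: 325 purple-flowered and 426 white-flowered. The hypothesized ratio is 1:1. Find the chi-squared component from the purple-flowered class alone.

6.792

Under the 1:1 hypothesis (Σ ratio = 2, N = 751):
  purple-flowered: 751 × 1/2 = 375.5
  white-flowered: 751 × 1/2 = 375.5
Contribution of purple-flowered: (325 − 375.5)² / 375.5 = 6.7916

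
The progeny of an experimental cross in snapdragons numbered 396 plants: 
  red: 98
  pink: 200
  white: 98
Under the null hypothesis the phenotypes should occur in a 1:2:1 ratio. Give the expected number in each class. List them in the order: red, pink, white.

Under the 1:2:1 hypothesis (Σ ratio = 4, N = 396):
  red: 396 × 1/4 = 99
  pink: 396 × 2/4 = 198
  white: 396 × 1/4 = 99

99, 198, 99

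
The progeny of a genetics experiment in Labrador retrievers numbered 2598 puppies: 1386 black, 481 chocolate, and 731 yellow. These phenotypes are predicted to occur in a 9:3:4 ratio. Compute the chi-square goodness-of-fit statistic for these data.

14.191

The 9:3:4 ratio has 16 parts, so with N = 2598 the expected counts are:
  black: 2598 × 9/16 = 1461.375
  chocolate: 2598 × 3/16 = 487.125
  yellow: 2598 × 4/16 = 649.5
χ² = Σ (O − E)² / E
  black: (1386 − 1461.375)² / 1461.375 = 3.8877
  chocolate: (481 − 487.125)² / 487.125 = 0.0770
  yellow: (731 − 649.5)² / 649.5 = 10.2267
χ² = 3.8877 + 0.0770 + 10.2267 = 14.1914 ≈ 14.191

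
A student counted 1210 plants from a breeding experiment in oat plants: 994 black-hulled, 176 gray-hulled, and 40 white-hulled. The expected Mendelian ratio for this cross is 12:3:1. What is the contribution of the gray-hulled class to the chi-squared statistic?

Under the 12:3:1 hypothesis (Σ ratio = 16, N = 1210):
  black-hulled: 1210 × 12/16 = 907.5
  gray-hulled: 1210 × 3/16 = 226.875
  white-hulled: 1210 × 1/16 = 75.625
Contribution of gray-hulled: (176 − 226.875)² / 226.875 = 11.4083

11.408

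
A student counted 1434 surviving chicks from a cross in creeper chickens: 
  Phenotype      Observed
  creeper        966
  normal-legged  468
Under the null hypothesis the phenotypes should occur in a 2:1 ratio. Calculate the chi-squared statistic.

0.314

Under the 2:1 hypothesis (Σ ratio = 3, N = 1434):
  creeper: 1434 × 2/3 = 956
  normal-legged: 1434 × 1/3 = 478
χ² = Σ (O − E)² / E
  creeper: (966 − 956)² / 956 = 0.1046
  normal-legged: (468 − 478)² / 478 = 0.2092
χ² = 0.1046 + 0.2092 = 0.3138 ≈ 0.314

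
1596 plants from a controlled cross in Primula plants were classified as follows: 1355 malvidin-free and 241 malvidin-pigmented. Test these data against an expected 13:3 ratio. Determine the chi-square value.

Expected counts for N = 1596 under a 13:3 ratio (total parts = 16):
  malvidin-free: 1596 × 13/16 = 1296.75
  malvidin-pigmented: 1596 × 3/16 = 299.25
χ² = Σ (O − E)² / E
  malvidin-free: (1355 − 1296.75)² / 1296.75 = 2.6166
  malvidin-pigmented: (241 − 299.25)² / 299.25 = 11.3386
χ² = 2.6166 + 11.3386 = 13.9552 ≈ 13.955

13.955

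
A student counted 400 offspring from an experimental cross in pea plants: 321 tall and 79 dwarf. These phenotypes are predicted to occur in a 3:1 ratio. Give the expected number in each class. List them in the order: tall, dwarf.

The 3:1 ratio has 4 parts, so with N = 400 the expected counts are:
  tall: 400 × 3/4 = 300
  dwarf: 400 × 1/4 = 100

300, 100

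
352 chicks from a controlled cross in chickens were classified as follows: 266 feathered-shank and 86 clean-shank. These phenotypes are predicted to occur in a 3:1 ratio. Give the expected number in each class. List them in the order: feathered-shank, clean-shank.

Total ratio parts = 4. Expected numbers out of 352:
  feathered-shank: 352 × 3/4 = 264
  clean-shank: 352 × 1/4 = 88

264, 88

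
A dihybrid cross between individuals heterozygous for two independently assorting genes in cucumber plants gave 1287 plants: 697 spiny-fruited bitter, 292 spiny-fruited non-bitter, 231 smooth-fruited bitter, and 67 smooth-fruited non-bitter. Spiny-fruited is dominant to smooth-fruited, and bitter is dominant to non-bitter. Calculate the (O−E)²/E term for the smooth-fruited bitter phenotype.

A dihybrid F₂ with independent assortment and complete dominance at both loci gives a 9:3:3:1 phenotypic ratio.
Under the 9:3:3:1 hypothesis (Σ ratio = 16, N = 1287):
  spiny-fruited bitter: 1287 × 9/16 = 723.9375
  spiny-fruited non-bitter: 1287 × 3/16 = 241.3125
  smooth-fruited bitter: 1287 × 3/16 = 241.3125
  smooth-fruited non-bitter: 1287 × 1/16 = 80.4375
Contribution of smooth-fruited bitter: (231 − 241.3125)² / 241.3125 = 0.4407

0.441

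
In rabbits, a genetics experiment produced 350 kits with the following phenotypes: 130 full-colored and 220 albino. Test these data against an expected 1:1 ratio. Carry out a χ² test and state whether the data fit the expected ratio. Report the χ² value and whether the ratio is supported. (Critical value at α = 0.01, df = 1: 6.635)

Total ratio parts = 2. Expected numbers out of 350:
  full-colored: 350 × 1/2 = 175
  albino: 350 × 1/2 = 175
χ² = Σ (O − E)² / E
  full-colored: (130 − 175)² / 175 = 11.5714
  albino: (220 − 175)² / 175 = 11.5714
χ² = 11.5714 + 11.5714 = 23.1428 ≈ 23.143
Degrees of freedom = 2 − 1 = 1; critical value at α = 0.01 is 6.635.
Since 23.143 > 6.635, we reject the null hypothesis — the data do not fit the 1:1 ratio.

23.143; not consistent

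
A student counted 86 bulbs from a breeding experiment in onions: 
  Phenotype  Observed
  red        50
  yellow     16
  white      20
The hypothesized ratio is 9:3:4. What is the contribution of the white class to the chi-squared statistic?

0.105

Under the 9:3:4 hypothesis (Σ ratio = 16, N = 86):
  red: 86 × 9/16 = 48.375
  yellow: 86 × 3/16 = 16.125
  white: 86 × 4/16 = 21.5
Contribution of white: (20 − 21.5)² / 21.5 = 0.1047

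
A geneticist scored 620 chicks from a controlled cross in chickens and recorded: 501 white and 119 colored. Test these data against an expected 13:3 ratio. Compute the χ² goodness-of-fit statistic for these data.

Under the 13:3 hypothesis (Σ ratio = 16, N = 620):
  white: 620 × 13/16 = 503.75
  colored: 620 × 3/16 = 116.25
χ² = Σ (O − E)² / E
  white: (501 − 503.75)² / 503.75 = 0.0150
  colored: (119 − 116.25)² / 116.25 = 0.0651
χ² = 0.0150 + 0.0651 = 0.0801 ≈ 0.080

0.080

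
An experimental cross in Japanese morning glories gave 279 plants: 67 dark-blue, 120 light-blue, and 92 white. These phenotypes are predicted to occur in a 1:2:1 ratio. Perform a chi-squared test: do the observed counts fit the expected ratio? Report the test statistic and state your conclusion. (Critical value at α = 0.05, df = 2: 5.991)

9.932; not consistent

Expected counts for N = 279 under a 1:2:1 ratio (total parts = 4):
  dark-blue: 279 × 1/4 = 69.75
  light-blue: 279 × 2/4 = 139.5
  white: 279 × 1/4 = 69.75
χ² = Σ (O − E)² / E
  dark-blue: (67 − 69.75)² / 69.75 = 0.1084
  light-blue: (120 − 139.5)² / 139.5 = 2.7258
  white: (92 − 69.75)² / 69.75 = 7.0977
χ² = 0.1084 + 2.7258 + 7.0977 = 9.9319 ≈ 9.932
Degrees of freedom = 3 − 1 = 2; critical value at α = 0.05 is 5.991.
Since 9.932 > 5.991, we reject the null hypothesis — the data do not fit the 1:2:1 ratio.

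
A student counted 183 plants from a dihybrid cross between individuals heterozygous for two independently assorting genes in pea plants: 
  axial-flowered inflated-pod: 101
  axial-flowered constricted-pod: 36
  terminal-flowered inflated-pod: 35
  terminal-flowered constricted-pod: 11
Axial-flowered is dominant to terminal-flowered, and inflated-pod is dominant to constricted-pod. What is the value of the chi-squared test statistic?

A dihybrid F₂ with independent assortment and complete dominance at both loci gives a 9:3:3:1 phenotypic ratio.
Expected counts for N = 183 under a 9:3:3:1 ratio (total parts = 16):
  axial-flowered inflated-pod: 183 × 9/16 = 102.9375
  axial-flowered constricted-pod: 183 × 3/16 = 34.3125
  terminal-flowered inflated-pod: 183 × 3/16 = 34.3125
  terminal-flowered constricted-pod: 183 × 1/16 = 11.4375
χ² = Σ (O − E)² / E
  axial-flowered inflated-pod: (101 − 102.9375)² / 102.9375 = 0.0365
  axial-flowered constricted-pod: (36 − 34.3125)² / 34.3125 = 0.0830
  terminal-flowered inflated-pod: (35 − 34.3125)² / 34.3125 = 0.0138
  terminal-flowered constricted-pod: (11 − 11.4375)² / 11.4375 = 0.0167
χ² = 0.0365 + 0.0830 + 0.0138 + 0.0167 = 0.150

0.150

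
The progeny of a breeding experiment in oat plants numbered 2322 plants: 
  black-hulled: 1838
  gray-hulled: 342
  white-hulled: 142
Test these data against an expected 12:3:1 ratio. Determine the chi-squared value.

Under the 12:3:1 hypothesis (Σ ratio = 16, N = 2322):
  black-hulled: 2322 × 12/16 = 1741.5
  gray-hulled: 2322 × 3/16 = 435.375
  white-hulled: 2322 × 1/16 = 145.125
χ² = Σ (O − E)² / E
  black-hulled: (1838 − 1741.5)² / 1741.5 = 5.3473
  gray-hulled: (342 − 435.375)² / 435.375 = 20.0262
  white-hulled: (142 − 145.125)² / 145.125 = 0.0673
χ² = 5.3473 + 20.0262 + 0.0673 = 25.4408 ≈ 25.441

25.441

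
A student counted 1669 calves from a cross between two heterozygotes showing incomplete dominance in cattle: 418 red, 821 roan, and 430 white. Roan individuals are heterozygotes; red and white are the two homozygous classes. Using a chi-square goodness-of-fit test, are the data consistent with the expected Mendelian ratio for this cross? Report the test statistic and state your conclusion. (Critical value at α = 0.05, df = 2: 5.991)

With incomplete dominance, a heterozygote × heterozygote cross gives a 1:2:1 phenotypic ratio.
Under the 1:2:1 hypothesis (Σ ratio = 4, N = 1669):
  red: 1669 × 1/4 = 417.25
  roan: 1669 × 2/4 = 834.5
  white: 1669 × 1/4 = 417.25
χ² = Σ (O − E)² / E
  red: (418 − 417.25)² / 417.25 = 0.0013
  roan: (821 − 834.5)² / 834.5 = 0.2184
  white: (430 − 417.25)² / 417.25 = 0.3896
χ² = 0.0013 + 0.2184 + 0.3896 = 0.6093 ≈ 0.609
Degrees of freedom = 3 − 1 = 2; critical value at α = 0.05 is 5.991.
Since 0.609 < 5.991, we fail to reject the null hypothesis — the data are consistent with the 1:2:1 ratio.

0.609; consistent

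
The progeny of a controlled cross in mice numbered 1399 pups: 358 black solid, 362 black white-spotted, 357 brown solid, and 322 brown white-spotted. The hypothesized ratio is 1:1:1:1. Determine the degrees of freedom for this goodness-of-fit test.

3

A goodness-of-fit test with 4 phenotype classes has df = 4 − 1 = 3.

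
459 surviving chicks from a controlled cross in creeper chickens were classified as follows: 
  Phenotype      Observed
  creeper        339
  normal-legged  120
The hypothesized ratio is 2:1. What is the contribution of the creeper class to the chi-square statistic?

The 2:1 ratio has 3 parts, so with N = 459 the expected counts are:
  creeper: 459 × 2/3 = 306
  normal-legged: 459 × 1/3 = 153
Contribution of creeper: (339 − 306)² / 306 = 3.5588

3.559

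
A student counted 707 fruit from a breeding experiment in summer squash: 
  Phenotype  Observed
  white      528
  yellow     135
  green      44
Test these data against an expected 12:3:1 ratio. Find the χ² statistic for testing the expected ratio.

Total ratio parts = 16. Expected numbers out of 707:
  white: 707 × 12/16 = 530.25
  yellow: 707 × 3/16 = 132.5625
  green: 707 × 1/16 = 44.1875
χ² = Σ (O − E)² / E
  white: (528 − 530.25)² / 530.25 = 0.0095
  yellow: (135 − 132.5625)² / 132.5625 = 0.0448
  green: (44 − 44.1875)² / 44.1875 = 0.0008
χ² = 0.0095 + 0.0448 + 0.0008 = 0.0551 ≈ 0.055

0.055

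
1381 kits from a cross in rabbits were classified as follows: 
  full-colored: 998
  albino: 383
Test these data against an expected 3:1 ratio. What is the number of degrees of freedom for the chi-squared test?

A goodness-of-fit test with 2 phenotype classes has df = 2 − 1 = 1.

1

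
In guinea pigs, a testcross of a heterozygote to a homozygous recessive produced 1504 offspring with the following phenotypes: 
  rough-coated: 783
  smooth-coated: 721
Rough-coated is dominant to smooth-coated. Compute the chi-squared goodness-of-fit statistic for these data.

A testcross of a heterozygote (Aa × aa) gives a 1:1 phenotypic ratio.
Total ratio parts = 2. Expected numbers out of 1504:
  rough-coated: 1504 × 1/2 = 752
  smooth-coated: 1504 × 1/2 = 752
χ² = Σ (O − E)² / E
  rough-coated: (783 − 752)² / 752 = 1.2779
  smooth-coated: (721 − 752)² / 752 = 1.2779
χ² = 1.2779 + 1.2779 = 2.5558 ≈ 2.556

2.556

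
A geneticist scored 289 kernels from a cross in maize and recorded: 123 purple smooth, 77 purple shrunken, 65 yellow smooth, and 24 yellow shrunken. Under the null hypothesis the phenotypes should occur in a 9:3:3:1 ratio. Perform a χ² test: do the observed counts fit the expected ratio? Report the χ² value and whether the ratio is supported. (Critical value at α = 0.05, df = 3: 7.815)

Total ratio parts = 16. Expected numbers out of 289:
  purple smooth: 289 × 9/16 = 162.5625
  purple shrunken: 289 × 3/16 = 54.1875
  yellow smooth: 289 × 3/16 = 54.1875
  yellow shrunken: 289 × 1/16 = 18.0625
χ² = Σ (O − E)² / E
  purple smooth: (123 − 162.5625)² / 162.5625 = 9.6282
  purple shrunken: (77 − 54.1875)² / 54.1875 = 9.6039
  yellow smooth: (65 − 54.1875)² / 54.1875 = 2.1575
  yellow shrunken: (24 − 18.0625)² / 18.0625 = 1.9518
χ² = 9.6282 + 9.6039 + 2.1575 + 1.9518 = 23.3414 ≈ 23.341
Degrees of freedom = 4 − 1 = 3; critical value at α = 0.05 is 7.815.
Since 23.341 > 7.815, we reject the null hypothesis — the data do not fit the 9:3:3:1 ratio.

23.341; not consistent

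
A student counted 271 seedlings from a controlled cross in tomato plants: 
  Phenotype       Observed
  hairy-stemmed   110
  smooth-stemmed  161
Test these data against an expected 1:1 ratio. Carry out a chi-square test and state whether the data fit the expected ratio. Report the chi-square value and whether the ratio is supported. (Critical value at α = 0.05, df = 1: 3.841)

9.598; not consistent

The 1:1 ratio has 2 parts, so with N = 271 the expected counts are:
  hairy-stemmed: 271 × 1/2 = 135.5
  smooth-stemmed: 271 × 1/2 = 135.5
χ² = Σ (O − E)² / E
  hairy-stemmed: (110 − 135.5)² / 135.5 = 4.7989
  smooth-stemmed: (161 − 135.5)² / 135.5 = 4.7989
χ² = 4.7989 + 4.7989 = 9.5978 ≈ 9.598
Degrees of freedom = 2 − 1 = 1; critical value at α = 0.05 is 3.841.
Since 9.598 > 3.841, we reject the null hypothesis — the data do not fit the 1:1 ratio.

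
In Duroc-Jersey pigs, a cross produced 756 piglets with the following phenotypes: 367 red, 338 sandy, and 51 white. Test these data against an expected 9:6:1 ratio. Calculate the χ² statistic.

18.754

The 9:6:1 ratio has 16 parts, so with N = 756 the expected counts are:
  red: 756 × 9/16 = 425.25
  sandy: 756 × 6/16 = 283.5
  white: 756 × 1/16 = 47.25
χ² = Σ (O − E)² / E
  red: (367 − 425.25)² / 425.25 = 7.9790
  sandy: (338 − 283.5)² / 283.5 = 10.4771
  white: (51 − 47.25)² / 47.25 = 0.2976
χ² = 7.9790 + 10.4771 + 0.2976 = 18.7537 ≈ 18.754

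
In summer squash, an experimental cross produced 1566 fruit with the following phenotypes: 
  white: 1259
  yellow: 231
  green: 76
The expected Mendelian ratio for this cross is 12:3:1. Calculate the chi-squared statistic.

24.325

Under the 12:3:1 hypothesis (Σ ratio = 16, N = 1566):
  white: 1566 × 12/16 = 1174.5
  yellow: 1566 × 3/16 = 293.625
  green: 1566 × 1/16 = 97.875
χ² = Σ (O − E)² / E
  white: (1259 − 1174.5)² / 1174.5 = 6.0794
  yellow: (231 − 293.625)² / 293.625 = 13.3568
  green: (76 − 97.875)² / 97.875 = 4.8890
χ² = 6.0794 + 13.3568 + 4.8890 = 24.3252 ≈ 24.325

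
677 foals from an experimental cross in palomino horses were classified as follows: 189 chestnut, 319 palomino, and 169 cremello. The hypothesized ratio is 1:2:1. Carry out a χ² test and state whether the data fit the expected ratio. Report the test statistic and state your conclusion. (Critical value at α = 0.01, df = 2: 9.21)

Expected counts for N = 677 under a 1:2:1 ratio (total parts = 4):
  chestnut: 677 × 1/4 = 169.25
  palomino: 677 × 2/4 = 338.5
  cremello: 677 × 1/4 = 169.25
χ² = Σ (O − E)² / E
  chestnut: (189 − 169.25)² / 169.25 = 2.3047
  palomino: (319 − 338.5)² / 338.5 = 1.1233
  cremello: (169 − 169.25)² / 169.25 = 0.0004
χ² = 2.3047 + 1.1233 + 0.0004 = 3.4284 ≈ 3.428
Degrees of freedom = 3 − 1 = 2; critical value at α = 0.01 is 9.21.
Since 3.428 < 9.21, we fail to reject the null hypothesis — the data are consistent with the 1:2:1 ratio.

3.428; consistent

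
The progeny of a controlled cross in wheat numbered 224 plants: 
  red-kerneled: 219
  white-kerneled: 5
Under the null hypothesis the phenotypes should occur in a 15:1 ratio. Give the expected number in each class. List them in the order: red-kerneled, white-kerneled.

210, 14

Under the 15:1 hypothesis (Σ ratio = 16, N = 224):
  red-kerneled: 224 × 15/16 = 210
  white-kerneled: 224 × 1/16 = 14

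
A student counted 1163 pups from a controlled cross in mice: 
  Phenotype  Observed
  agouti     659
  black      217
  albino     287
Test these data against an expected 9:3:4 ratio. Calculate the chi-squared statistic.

0.089

Total ratio parts = 16. Expected numbers out of 1163:
  agouti: 1163 × 9/16 = 654.1875
  black: 1163 × 3/16 = 218.0625
  albino: 1163 × 4/16 = 290.75
χ² = Σ (O − E)² / E
  agouti: (659 − 654.1875)² / 654.1875 = 0.0354
  black: (217 − 218.0625)² / 218.0625 = 0.0052
  albino: (287 − 290.75)² / 290.75 = 0.0484
χ² = 0.0354 + 0.0052 + 0.0484 = 0.089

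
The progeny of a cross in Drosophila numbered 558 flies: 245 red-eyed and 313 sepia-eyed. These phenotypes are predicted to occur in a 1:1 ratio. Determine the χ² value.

Under the 1:1 hypothesis (Σ ratio = 2, N = 558):
  red-eyed: 558 × 1/2 = 279
  sepia-eyed: 558 × 1/2 = 279
χ² = Σ (O − E)² / E
  red-eyed: (245 − 279)² / 279 = 4.1434
  sepia-eyed: (313 − 279)² / 279 = 4.1434
χ² = 4.1434 + 4.1434 = 8.2868 ≈ 8.287

8.287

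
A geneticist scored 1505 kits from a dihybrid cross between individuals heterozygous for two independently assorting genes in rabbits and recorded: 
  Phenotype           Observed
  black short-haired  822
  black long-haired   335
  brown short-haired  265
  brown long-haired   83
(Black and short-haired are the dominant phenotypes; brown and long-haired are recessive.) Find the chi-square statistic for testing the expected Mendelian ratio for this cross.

12.945

A dihybrid F₂ with independent assortment and complete dominance at both loci gives a 9:3:3:1 phenotypic ratio.
The 9:3:3:1 ratio has 16 parts, so with N = 1505 the expected counts are:
  black short-haired: 1505 × 9/16 = 846.5625
  black long-haired: 1505 × 3/16 = 282.1875
  brown short-haired: 1505 × 3/16 = 282.1875
  brown long-haired: 1505 × 1/16 = 94.0625
χ² = Σ (O − E)² / E
  black short-haired: (822 − 846.5625)² / 846.5625 = 0.7127
  black long-haired: (335 − 282.1875)² / 282.1875 = 9.8841
  brown short-haired: (265 − 282.1875)² / 282.1875 = 1.0469
  brown long-haired: (83 − 94.0625)² / 94.0625 = 1.3010
χ² = 0.7127 + 9.8841 + 1.0469 + 1.3010 = 12.9447 ≈ 12.945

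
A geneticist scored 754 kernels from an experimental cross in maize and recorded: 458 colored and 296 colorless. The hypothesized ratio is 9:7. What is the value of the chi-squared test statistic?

Total ratio parts = 16. Expected numbers out of 754:
  colored: 754 × 9/16 = 424.125
  colorless: 754 × 7/16 = 329.875
χ² = Σ (O − E)² / E
  colored: (458 − 424.125)² / 424.125 = 2.7056
  colorless: (296 − 329.875)² / 329.875 = 3.4786
χ² = 2.7056 + 3.4786 = 6.1842 ≈ 6.184

6.184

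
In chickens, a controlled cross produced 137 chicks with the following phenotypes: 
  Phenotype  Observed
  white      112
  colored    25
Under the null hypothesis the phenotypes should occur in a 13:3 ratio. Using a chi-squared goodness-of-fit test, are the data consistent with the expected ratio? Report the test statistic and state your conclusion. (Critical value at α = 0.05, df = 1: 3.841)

The 13:3 ratio has 16 parts, so with N = 137 the expected counts are:
  white: 137 × 13/16 = 111.3125
  colored: 137 × 3/16 = 25.6875
χ² = Σ (O − E)² / E
  white: (112 − 111.3125)² / 111.3125 = 0.0042
  colored: (25 − 25.6875)² / 25.6875 = 0.0184
χ² = 0.0042 + 0.0184 = 0.0226 ≈ 0.023
Degrees of freedom = 2 − 1 = 1; critical value at α = 0.05 is 3.841.
Since 0.023 < 3.841, we fail to reject the null hypothesis — the data are consistent with the 13:3 ratio.

0.023; consistent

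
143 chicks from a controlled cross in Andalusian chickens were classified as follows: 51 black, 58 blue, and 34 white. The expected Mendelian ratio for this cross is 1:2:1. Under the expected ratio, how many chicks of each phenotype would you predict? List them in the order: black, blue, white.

35.75, 71.5, 35.75

The 1:2:1 ratio has 4 parts, so with N = 143 the expected counts are:
  black: 143 × 1/4 = 35.75
  blue: 143 × 2/4 = 71.5
  white: 143 × 1/4 = 35.75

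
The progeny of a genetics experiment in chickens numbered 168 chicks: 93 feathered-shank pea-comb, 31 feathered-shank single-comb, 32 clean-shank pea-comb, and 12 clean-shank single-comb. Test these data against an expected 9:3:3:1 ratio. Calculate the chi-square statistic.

Under the 9:3:3:1 hypothesis (Σ ratio = 16, N = 168):
  feathered-shank pea-comb: 168 × 9/16 = 94.5
  feathered-shank single-comb: 168 × 3/16 = 31.5
  clean-shank pea-comb: 168 × 3/16 = 31.5
  clean-shank single-comb: 168 × 1/16 = 10.5
χ² = Σ (O − E)² / E
  feathered-shank pea-comb: (93 − 94.5)² / 94.5 = 0.0238
  feathered-shank single-comb: (31 − 31.5)² / 31.5 = 0.0079
  clean-shank pea-comb: (32 − 31.5)² / 31.5 = 0.0079
  clean-shank single-comb: (12 − 10.5)² / 10.5 = 0.2143
χ² = 0.0238 + 0.0079 + 0.0079 + 0.2143 = 0.2539 ≈ 0.254

0.254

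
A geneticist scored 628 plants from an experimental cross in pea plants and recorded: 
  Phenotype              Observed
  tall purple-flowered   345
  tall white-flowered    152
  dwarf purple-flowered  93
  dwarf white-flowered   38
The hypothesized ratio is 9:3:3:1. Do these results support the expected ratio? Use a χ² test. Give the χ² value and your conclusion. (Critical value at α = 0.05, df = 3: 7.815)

15.397; not consistent

Expected counts for N = 628 under a 9:3:3:1 ratio (total parts = 16):
  tall purple-flowered: 628 × 9/16 = 353.25
  tall white-flowered: 628 × 3/16 = 117.75
  dwarf purple-flowered: 628 × 3/16 = 117.75
  dwarf white-flowered: 628 × 1/16 = 39.25
χ² = Σ (O − E)² / E
  tall purple-flowered: (345 − 353.25)² / 353.25 = 0.1927
  tall white-flowered: (152 − 117.75)² / 117.75 = 9.9623
  dwarf purple-flowered: (93 − 117.75)² / 117.75 = 5.2022
  dwarf white-flowered: (38 − 39.25)² / 39.25 = 0.0398
χ² = 0.1927 + 9.9623 + 5.2022 + 0.0398 = 15.397
Degrees of freedom = 4 − 1 = 3; critical value at α = 0.05 is 7.815.
Since 15.397 > 7.815, we reject the null hypothesis — the data do not fit the 9:3:3:1 ratio.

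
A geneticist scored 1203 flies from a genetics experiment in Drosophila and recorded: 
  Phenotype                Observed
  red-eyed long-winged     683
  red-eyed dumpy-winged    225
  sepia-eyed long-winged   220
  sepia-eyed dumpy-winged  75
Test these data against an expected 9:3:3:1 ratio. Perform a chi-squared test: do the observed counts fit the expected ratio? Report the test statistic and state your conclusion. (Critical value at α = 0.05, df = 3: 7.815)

Expected counts for N = 1203 under a 9:3:3:1 ratio (total parts = 16):
  red-eyed long-winged: 1203 × 9/16 = 676.6875
  red-eyed dumpy-winged: 1203 × 3/16 = 225.5625
  sepia-eyed long-winged: 1203 × 3/16 = 225.5625
  sepia-eyed dumpy-winged: 1203 × 1/16 = 75.1875
χ² = Σ (O − E)² / E
  red-eyed long-winged: (683 − 676.6875)² / 676.6875 = 0.0589
  red-eyed dumpy-winged: (225 − 225.5625)² / 225.5625 = 0.0014
  sepia-eyed long-winged: (220 − 225.5625)² / 225.5625 = 0.1372
  sepia-eyed dumpy-winged: (75 − 75.1875)² / 75.1875 = 0.0005
χ² = 0.0589 + 0.0014 + 0.1372 + 0.0005 = 0.198
Degrees of freedom = 4 − 1 = 3; critical value at α = 0.05 is 7.815.
Since 0.198 < 7.815, we fail to reject the null hypothesis — the data are consistent with the 9:3:3:1 ratio.

0.198; consistent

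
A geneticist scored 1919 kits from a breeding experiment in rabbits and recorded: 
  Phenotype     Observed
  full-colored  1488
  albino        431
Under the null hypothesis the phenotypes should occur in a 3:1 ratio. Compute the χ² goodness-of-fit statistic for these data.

Expected counts for N = 1919 under a 3:1 ratio (total parts = 4):
  full-colored: 1919 × 3/4 = 1439.25
  albino: 1919 × 1/4 = 479.75
χ² = Σ (O − E)² / E
  full-colored: (1488 − 1439.25)² / 1439.25 = 1.6513
  albino: (431 − 479.75)² / 479.75 = 4.9538
χ² = 1.6513 + 4.9538 = 6.6051 ≈ 6.605

6.605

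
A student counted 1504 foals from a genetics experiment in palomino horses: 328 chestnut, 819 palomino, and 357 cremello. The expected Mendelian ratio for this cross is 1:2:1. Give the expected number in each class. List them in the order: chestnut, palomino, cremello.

Expected counts for N = 1504 under a 1:2:1 ratio (total parts = 4):
  chestnut: 1504 × 1/4 = 376
  palomino: 1504 × 2/4 = 752
  cremello: 1504 × 1/4 = 376

376, 752, 376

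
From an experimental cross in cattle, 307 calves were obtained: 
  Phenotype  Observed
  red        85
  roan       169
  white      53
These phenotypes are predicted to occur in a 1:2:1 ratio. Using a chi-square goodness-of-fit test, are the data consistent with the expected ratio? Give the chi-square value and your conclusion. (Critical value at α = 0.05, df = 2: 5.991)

9.801; not consistent

Expected counts for N = 307 under a 1:2:1 ratio (total parts = 4):
  red: 307 × 1/4 = 76.75
  roan: 307 × 2/4 = 153.5
  white: 307 × 1/4 = 76.75
χ² = Σ (O − E)² / E
  red: (85 − 76.75)² / 76.75 = 0.8868
  roan: (169 − 153.5)² / 153.5 = 1.5651
  white: (53 − 76.75)² / 76.75 = 7.3493
χ² = 0.8868 + 1.5651 + 7.3493 = 9.8012 ≈ 9.801
Degrees of freedom = 3 − 1 = 2; critical value at α = 0.05 is 5.991.
Since 9.801 > 5.991, we reject the null hypothesis — the data do not fit the 1:2:1 ratio.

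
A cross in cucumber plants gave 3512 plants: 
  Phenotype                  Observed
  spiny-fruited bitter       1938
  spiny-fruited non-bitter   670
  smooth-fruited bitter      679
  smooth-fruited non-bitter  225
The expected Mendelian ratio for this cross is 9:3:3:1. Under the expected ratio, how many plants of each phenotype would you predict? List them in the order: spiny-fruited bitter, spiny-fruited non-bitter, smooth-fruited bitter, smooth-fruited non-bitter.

1975.5, 658.5, 658.5, 219.5

Under the 9:3:3:1 hypothesis (Σ ratio = 16, N = 3512):
  spiny-fruited bitter: 3512 × 9/16 = 1975.5
  spiny-fruited non-bitter: 3512 × 3/16 = 658.5
  smooth-fruited bitter: 3512 × 3/16 = 658.5
  smooth-fruited non-bitter: 3512 × 1/16 = 219.5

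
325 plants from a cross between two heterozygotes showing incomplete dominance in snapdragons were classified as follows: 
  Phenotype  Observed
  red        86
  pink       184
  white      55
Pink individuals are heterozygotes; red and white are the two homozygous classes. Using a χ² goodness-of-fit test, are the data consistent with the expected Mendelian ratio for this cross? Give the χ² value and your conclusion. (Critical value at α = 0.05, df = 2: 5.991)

11.603; not consistent

With incomplete dominance, a heterozygote × heterozygote cross gives a 1:2:1 phenotypic ratio.
The 1:2:1 ratio has 4 parts, so with N = 325 the expected counts are:
  red: 325 × 1/4 = 81.25
  pink: 325 × 2/4 = 162.5
  white: 325 × 1/4 = 81.25
χ² = Σ (O − E)² / E
  red: (86 − 81.25)² / 81.25 = 0.2777
  pink: (184 − 162.5)² / 162.5 = 2.8446
  white: (55 − 81.25)² / 81.25 = 8.4808
χ² = 0.2777 + 2.8446 + 8.4808 = 11.6031 ≈ 11.603
Degrees of freedom = 3 − 1 = 2; critical value at α = 0.05 is 5.991.
Since 11.603 > 5.991, we reject the null hypothesis — the data do not fit the 1:2:1 ratio.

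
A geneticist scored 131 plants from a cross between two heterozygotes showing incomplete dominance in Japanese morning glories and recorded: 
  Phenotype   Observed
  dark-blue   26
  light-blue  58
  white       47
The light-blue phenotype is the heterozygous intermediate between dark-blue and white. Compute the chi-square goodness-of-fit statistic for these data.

8.450

With incomplete dominance, a heterozygote × heterozygote cross gives a 1:2:1 phenotypic ratio.
The 1:2:1 ratio has 4 parts, so with N = 131 the expected counts are:
  dark-blue: 131 × 1/4 = 32.75
  light-blue: 131 × 2/4 = 65.5
  white: 131 × 1/4 = 32.75
χ² = Σ (O − E)² / E
  dark-blue: (26 − 32.75)² / 32.75 = 1.3912
  light-blue: (58 − 65.5)² / 65.5 = 0.8588
  white: (47 − 32.75)² / 32.75 = 6.2004
χ² = 1.3912 + 0.8588 + 6.2004 = 8.4504 ≈ 8.450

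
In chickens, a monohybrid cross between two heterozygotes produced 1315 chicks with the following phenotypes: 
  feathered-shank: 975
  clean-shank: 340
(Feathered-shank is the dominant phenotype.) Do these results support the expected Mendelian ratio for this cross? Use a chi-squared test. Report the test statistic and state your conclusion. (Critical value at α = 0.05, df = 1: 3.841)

For a monohybrid cross between heterozygotes with complete dominance, the expected phenotypic ratio is 3:1.
The 3:1 ratio has 4 parts, so with N = 1315 the expected counts are:
  feathered-shank: 1315 × 3/4 = 986.25
  clean-shank: 1315 × 1/4 = 328.75
χ² = Σ (O − E)² / E
  feathered-shank: (975 − 986.25)² / 986.25 = 0.1283
  clean-shank: (340 − 328.75)² / 328.75 = 0.3850
χ² = 0.1283 + 0.3850 = 0.5133 ≈ 0.513
Degrees of freedom = 2 − 1 = 1; critical value at α = 0.05 is 3.841.
Since 0.513 < 3.841, we fail to reject the null hypothesis — the data are consistent with the 3:1 ratio.

0.513; consistent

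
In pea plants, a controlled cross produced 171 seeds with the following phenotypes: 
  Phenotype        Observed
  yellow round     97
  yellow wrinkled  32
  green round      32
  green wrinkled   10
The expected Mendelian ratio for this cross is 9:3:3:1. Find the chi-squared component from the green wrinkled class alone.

0.044

Expected counts for N = 171 under a 9:3:3:1 ratio (total parts = 16):
  yellow round: 171 × 9/16 = 96.1875
  yellow wrinkled: 171 × 3/16 = 32.0625
  green round: 171 × 3/16 = 32.0625
  green wrinkled: 171 × 1/16 = 10.6875
Contribution of green wrinkled: (10 − 10.6875)² / 10.6875 = 0.0442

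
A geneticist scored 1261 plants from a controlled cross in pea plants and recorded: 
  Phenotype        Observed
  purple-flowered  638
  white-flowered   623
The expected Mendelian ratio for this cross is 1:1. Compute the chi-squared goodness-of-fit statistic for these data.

0.178

The 1:1 ratio has 2 parts, so with N = 1261 the expected counts are:
  purple-flowered: 1261 × 1/2 = 630.5
  white-flowered: 1261 × 1/2 = 630.5
χ² = Σ (O − E)² / E
  purple-flowered: (638 − 630.5)² / 630.5 = 0.0892
  white-flowered: (623 − 630.5)² / 630.5 = 0.0892
χ² = 0.0892 + 0.0892 = 0.1784 ≈ 0.178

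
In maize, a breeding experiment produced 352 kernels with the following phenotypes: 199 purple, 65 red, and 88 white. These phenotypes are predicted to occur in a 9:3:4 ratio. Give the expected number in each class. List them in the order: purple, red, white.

198, 66, 88

The 9:3:4 ratio has 16 parts, so with N = 352 the expected counts are:
  purple: 352 × 9/16 = 198
  red: 352 × 3/16 = 66
  white: 352 × 4/16 = 88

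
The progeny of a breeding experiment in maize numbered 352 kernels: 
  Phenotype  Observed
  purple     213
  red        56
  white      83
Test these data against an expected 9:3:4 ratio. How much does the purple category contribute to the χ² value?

Expected counts for N = 352 under a 9:3:4 ratio (total parts = 16):
  purple: 352 × 9/16 = 198
  red: 352 × 3/16 = 66
  white: 352 × 4/16 = 88
Contribution of purple: (213 − 198)² / 198 = 1.1364

1.136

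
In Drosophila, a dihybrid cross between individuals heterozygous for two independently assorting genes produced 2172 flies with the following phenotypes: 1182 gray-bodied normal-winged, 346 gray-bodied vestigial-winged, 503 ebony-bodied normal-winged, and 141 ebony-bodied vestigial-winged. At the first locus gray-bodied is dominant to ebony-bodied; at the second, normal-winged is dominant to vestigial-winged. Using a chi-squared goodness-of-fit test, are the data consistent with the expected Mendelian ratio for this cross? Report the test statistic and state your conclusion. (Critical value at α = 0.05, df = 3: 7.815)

33.220; not consistent

A dihybrid F₂ with independent assortment and complete dominance at both loci gives a 9:3:3:1 phenotypic ratio.
The 9:3:3:1 ratio has 16 parts, so with N = 2172 the expected counts are:
  gray-bodied normal-winged: 2172 × 9/16 = 1221.75
  gray-bodied vestigial-winged: 2172 × 3/16 = 407.25
  ebony-bodied normal-winged: 2172 × 3/16 = 407.25
  ebony-bodied vestigial-winged: 2172 × 1/16 = 135.75
χ² = Σ (O − E)² / E
  gray-bodied normal-winged: (1182 − 1221.75)² / 1221.75 = 1.2933
  gray-bodied vestigial-winged: (346 − 407.25)² / 407.25 = 9.2119
  ebony-bodied normal-winged: (503 − 407.25)² / 407.25 = 22.5121
  ebony-bodied vestigial-winged: (141 − 135.75)² / 135.75 = 0.2030
χ² = 1.2933 + 9.2119 + 22.5121 + 0.2030 = 33.2203 ≈ 33.220
Degrees of freedom = 4 − 1 = 3; critical value at α = 0.05 is 7.815.
Since 33.220 > 7.815, we reject the null hypothesis — the data do not fit the 9:3:3:1 ratio.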